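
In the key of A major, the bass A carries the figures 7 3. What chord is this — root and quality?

The figures 7 3 indicate a seventh chord in root position.
In root position the bass is the root, so the root is A.
The chord tones are A, C#, E, G#, giving A major seventh.

A major seventh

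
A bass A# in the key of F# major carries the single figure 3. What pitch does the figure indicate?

Counting 2 letter steps above A# lands on C; in F# major, that letter is C#.

C#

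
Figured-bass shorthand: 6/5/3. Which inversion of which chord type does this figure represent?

Intervals of 6/5/3 above the bass form a seventh chord; the bass is the third, so this is first inversion.

seventh chord, first inversion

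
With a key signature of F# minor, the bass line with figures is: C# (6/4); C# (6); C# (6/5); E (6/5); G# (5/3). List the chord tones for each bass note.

C# (6/4): C#, F#, A.
C# (6/3): C#, E, A.
C# (6/5/3): C#, E, G#, A.
E (6/5/3): E, G#, B, C#.
G# (5/3): G#, B, D.

C#, F#, A | C#, E, A | C#, E, G#, A | E, G#, B, C# | G#, B, D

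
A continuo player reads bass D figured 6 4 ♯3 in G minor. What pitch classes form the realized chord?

D, F#, G, Bb

A third above D in this key is F, raised to F# by the sharp.
A fourth above D in this key is G.
A sixth above D in this key is Bb.
Together with the bass D, this spells G minor-major seventh in second inversion.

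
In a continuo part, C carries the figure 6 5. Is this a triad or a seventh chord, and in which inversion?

seventh chord, first inversion

6 5 is shorthand for 6/5/3.
Intervals of 6/5/3 above the bass form a seventh chord; the bass is the third, so this is first inversion.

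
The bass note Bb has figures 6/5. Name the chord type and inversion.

6/5 is shorthand for 6/5/3.
Intervals of 6/5/3 above the bass form a seventh chord; the bass is the third, so this is first inversion.

seventh chord, first inversion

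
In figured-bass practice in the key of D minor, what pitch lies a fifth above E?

Bb

Counting 4 letter steps above E lands on B; in D minor, that letter is Bb.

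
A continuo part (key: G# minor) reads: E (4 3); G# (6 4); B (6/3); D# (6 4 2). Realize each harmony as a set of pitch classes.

E, G#, A#, C# | G#, C#, E | B, D#, G# | D#, E, G#, B

E (6/4/3): E, G#, A#, C#.
G# (6/4): G#, C#, E.
B (6/3): B, D#, G#.
D# (6/4/2): D#, E, G#, B.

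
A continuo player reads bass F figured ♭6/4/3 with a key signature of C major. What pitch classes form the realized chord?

A third above F in this key is A.
A fourth above F in this key is B.
A sixth above F in this key is D, lowered to Db by the flat.

F, A, B, Db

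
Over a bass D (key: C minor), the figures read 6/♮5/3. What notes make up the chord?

D, F, A, Bb

A third above D in this key is F.
A fifth above D in this key is Ab, made natural (A) by the ♮ figure.
A sixth above D in this key is Bb.
Together with the bass D, this spells Bb major seventh in first inversion.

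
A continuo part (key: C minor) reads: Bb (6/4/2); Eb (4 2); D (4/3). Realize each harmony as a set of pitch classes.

Bb, C, Eb, G | Eb, F, Ab, C | D, F, G, Bb

Bb (6/4/2): Bb, C, Eb, G.
Eb (6/4/2): Eb, F, Ab, C.
D (6/4/3): D, F, G, Bb.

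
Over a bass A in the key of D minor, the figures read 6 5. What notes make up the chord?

A, C, E, F

The written figures 6 5 are shorthand for 6/5/3: the 3 is implied.
A third above A in this key is C.
A fifth above A in this key is E.
A sixth above A in this key is F.
Together with the bass A, this spells F major seventh in first inversion.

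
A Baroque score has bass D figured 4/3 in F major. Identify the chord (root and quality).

G minor seventh

The figures 4/3 indicate a seventh chord in second inversion.
In second inversion the root lies a fourth above the bass: a fourth above D in F major is G.
The chord tones are D, F, G, Bb, giving G minor seventh.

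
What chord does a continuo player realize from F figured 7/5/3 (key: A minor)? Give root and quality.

The figures 7/5/3 indicate a seventh chord in root position.
In root position the bass is the root, so the root is F.
The chord tones are F, A, C, E, giving F major seventh.

F major seventh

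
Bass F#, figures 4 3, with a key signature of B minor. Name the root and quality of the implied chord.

The figures 4 3 indicate a seventh chord in second inversion.
In second inversion the root lies a fourth above the bass: a fourth above F# in B minor is B.
The chord tones are F#, A, B, D, giving B minor seventh.

B minor seventh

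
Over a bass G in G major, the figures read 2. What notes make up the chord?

The written figures 2 are shorthand for 6/4/2: the 6/4 are implied.
A second above G in this key is A.
A fourth above G in this key is C.
A sixth above G in this key is E.
Together with the bass G, this spells A minor seventh in third inversion.

G, A, C, E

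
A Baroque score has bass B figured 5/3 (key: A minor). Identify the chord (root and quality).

B diminished

The figures 5/3 indicate a triad in root position.
In root position the bass is the root, so the root is B.
The chord tones are B, D, F, giving B diminished.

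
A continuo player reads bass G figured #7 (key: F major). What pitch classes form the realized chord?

G, Bb, D, F#

The written figures #7 are shorthand for 7/5/3: the 5/3 are implied.
A third above G in this key is Bb.
A fifth above G in this key is D.
A seventh above G in this key is F, raised to F# by the sharp.
Together with the bass G, this spells G minor-major seventh in root position.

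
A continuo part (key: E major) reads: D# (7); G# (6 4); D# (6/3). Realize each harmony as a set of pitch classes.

D#, F#, A, C# | G#, C#, E | D#, F#, B

D# (7/5/3): D#, F#, A, C#.
G# (6/4): G#, C#, E.
D# (6/3): D#, F#, B.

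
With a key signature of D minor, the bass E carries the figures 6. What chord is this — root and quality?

C major

The figures 6 indicate a triad in first inversion.
In first inversion the root lies a sixth above the bass: a sixth above E in D minor is C.
The chord tones are E, G, C, giving C major.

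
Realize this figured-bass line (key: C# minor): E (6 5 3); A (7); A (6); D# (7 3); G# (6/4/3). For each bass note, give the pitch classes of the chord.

E (6/5/3): E, G#, B, C#.
A (7/5/3): A, C#, E, G#.
A (6/3): A, C#, F#.
D# (7/5/3): D#, F#, A, C#.
G# (6/4/3): G#, B, C#, E.

E, G#, B, C# | A, C#, E, G# | A, C#, F# | D#, F#, A, C# | G#, B, C#, E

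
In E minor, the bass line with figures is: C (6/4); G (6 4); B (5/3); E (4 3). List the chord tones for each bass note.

C (6/4): C, F#, A.
G (6/4): G, C, E.
B (5/3): B, D, F#.
E (6/4/3): E, G, A, C.

C, F#, A | G, C, E | B, D, F# | E, G, A, C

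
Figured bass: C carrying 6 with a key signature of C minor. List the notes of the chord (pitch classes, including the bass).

The written figures 6 are shorthand for 6/3: the 3 is implied.
A third above C in this key is Eb.
A sixth above C in this key is Ab.
Together with the bass C, this spells Ab major in first inversion.

C, Eb, Ab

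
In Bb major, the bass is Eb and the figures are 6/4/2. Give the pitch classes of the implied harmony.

Eb, F, A, C

A second above Eb in this key is F.
A fourth above Eb in this key is A.
A sixth above Eb in this key is C.
Together with the bass Eb, this spells F dominant seventh in third inversion.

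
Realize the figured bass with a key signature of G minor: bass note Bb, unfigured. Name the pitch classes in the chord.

Bb, D, F

An unfigured bass implies 5/3.
A third above Bb in this key is D.
A fifth above Bb in this key is F.
Together with the bass Bb, this spells Bb major in root position.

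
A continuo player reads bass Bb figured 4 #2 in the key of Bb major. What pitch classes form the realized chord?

Bb, C#, Eb, G

The written figures 4 #2 are shorthand for 6/4/2: the 6 is implied.
A second above Bb in this key is C, raised to C# by the sharp.
A fourth above Bb in this key is Eb.
A sixth above Bb in this key is G.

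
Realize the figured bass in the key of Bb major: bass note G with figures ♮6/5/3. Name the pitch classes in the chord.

G, Bb, D, E

A third above G in this key is Bb.
A fifth above G in this key is D.
A sixth above G in this key is Eb, made natural (E) by the ♮ figure.
Together with the bass G, this spells E half-diminished seventh in first inversion.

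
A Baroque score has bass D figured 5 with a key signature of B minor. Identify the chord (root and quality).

The figures 5 indicate a triad in root position.
In root position the bass is the root, so the root is D.
The chord tones are D, F#, A, giving D major.

D major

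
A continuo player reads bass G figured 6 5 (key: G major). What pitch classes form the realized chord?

G, B, D, E

The written figures 6 5 are shorthand for 6/5/3: the 3 is implied.
A third above G in this key is B.
A fifth above G in this key is D.
A sixth above G in this key is E.
Together with the bass G, this spells E minor seventh in first inversion.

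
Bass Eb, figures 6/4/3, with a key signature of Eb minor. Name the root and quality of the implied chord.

Ab minor seventh

The figures 6/4/3 indicate a seventh chord in second inversion.
In second inversion the root lies a fourth above the bass: a fourth above Eb in Eb minor is Ab.
The chord tones are Eb, Gb, Ab, Cb, giving Ab minor seventh.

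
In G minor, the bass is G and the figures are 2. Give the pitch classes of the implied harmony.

The written figures 2 are shorthand for 6/4/2: the 6/4 are implied.
A second above G in this key is A.
A fourth above G in this key is C.
A sixth above G in this key is Eb.
Together with the bass G, this spells A half-diminished seventh in third inversion.

G, A, C, Eb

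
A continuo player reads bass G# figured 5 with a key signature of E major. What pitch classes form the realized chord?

The written figures 5 are shorthand for 5/3: the 3 is implied.
A third above G# in this key is B.
A fifth above G# in this key is D#.
Together with the bass G#, this spells G# minor in root position.

G#, B, D#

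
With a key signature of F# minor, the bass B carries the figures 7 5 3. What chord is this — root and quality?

B minor seventh

The figures 7 5 3 indicate a seventh chord in root position.
In root position the bass is the root, so the root is B.
The chord tones are B, D, F#, A, giving B minor seventh.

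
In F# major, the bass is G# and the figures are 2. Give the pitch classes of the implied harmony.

The written figures 2 are shorthand for 6/4/2: the 6/4 are implied.
A second above G# in this key is A#.
A fourth above G# in this key is C#.
A sixth above G# in this key is E#.
Together with the bass G#, this spells A# minor seventh in third inversion.

G#, A#, C#, E#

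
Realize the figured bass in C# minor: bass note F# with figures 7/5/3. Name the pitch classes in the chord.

A third above F# in this key is A.
A fifth above F# in this key is C#.
A seventh above F# in this key is E.
Together with the bass F#, this spells F# minor seventh in root position.

F#, A, C#, E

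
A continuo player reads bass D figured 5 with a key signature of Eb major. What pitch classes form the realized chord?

D, F, Ab

The written figures 5 are shorthand for 5/3: the 3 is implied.
A third above D in this key is F.
A fifth above D in this key is Ab.
Together with the bass D, this spells D diminished in root position.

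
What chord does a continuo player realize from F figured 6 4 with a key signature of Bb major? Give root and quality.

The figures 6 4 indicate a triad in second inversion.
In second inversion the root lies a fourth above the bass: a fourth above F in Bb major is Bb.
The chord tones are F, Bb, D, giving Bb major.

Bb major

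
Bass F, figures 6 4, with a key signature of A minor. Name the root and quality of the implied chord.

B diminished

The figures 6 4 indicate a triad in second inversion.
In second inversion the root lies a fourth above the bass: a fourth above F in A minor is B.
The chord tones are F, B, D, giving B diminished.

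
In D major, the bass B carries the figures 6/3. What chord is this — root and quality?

G major

The figures 6/3 indicate a triad in first inversion.
In first inversion the root lies a sixth above the bass: a sixth above B in D major is G.
The chord tones are B, D, G, giving G major.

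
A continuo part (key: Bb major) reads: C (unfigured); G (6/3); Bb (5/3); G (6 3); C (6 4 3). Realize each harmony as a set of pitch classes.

C, Eb, G | G, Bb, Eb | Bb, D, F | G, Bb, Eb | C, Eb, F, A

C (5/3): C, Eb, G.
G (6/3): G, Bb, Eb.
Bb (5/3): Bb, D, F.
G (6/3): G, Bb, Eb.
C (6/4/3): C, Eb, F, A.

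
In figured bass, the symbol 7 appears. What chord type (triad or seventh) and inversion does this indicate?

seventh chord, root position

7 is shorthand for 7/5/3.
Intervals of 7/5/3 above the bass form a seventh chord; the bass is the root, so this is root position.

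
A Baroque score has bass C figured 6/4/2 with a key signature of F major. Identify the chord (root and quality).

D minor seventh

The figures 6/4/2 indicate a seventh chord in third inversion.
In third inversion the root lies a second above the bass: a second above C in F major is D.
The chord tones are C, D, F, A, giving D minor seventh.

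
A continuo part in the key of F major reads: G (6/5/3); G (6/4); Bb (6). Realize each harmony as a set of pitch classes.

G, Bb, D, E | G, C, E | Bb, D, G

G (6/5/3): G, Bb, D, E.
G (6/4): G, C, E.
Bb (6/3): Bb, D, G.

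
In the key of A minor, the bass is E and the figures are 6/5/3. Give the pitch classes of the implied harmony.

E, G, B, C

A third above E in this key is G.
A fifth above E in this key is B.
A sixth above E in this key is C.
Together with the bass E, this spells C major seventh in first inversion.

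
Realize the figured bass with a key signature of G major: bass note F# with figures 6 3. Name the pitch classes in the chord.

A third above F# in this key is A.
A sixth above F# in this key is D.
Together with the bass F#, this spells D major in first inversion.

F#, A, D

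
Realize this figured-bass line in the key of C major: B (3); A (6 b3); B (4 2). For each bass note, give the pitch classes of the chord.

B, D, F | A, Cb, F | B, C, E, G

B (5/3): B, D, F.
A (6/b3): A, Cb, F.
B (6/4/2): B, C, E, G.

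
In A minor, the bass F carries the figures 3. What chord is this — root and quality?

F major

The figures 3 indicate a triad in root position.
In root position the bass is the root, so the root is F.
The chord tones are F, A, C, giving F major.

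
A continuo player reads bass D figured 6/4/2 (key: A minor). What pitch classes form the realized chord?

A second above D in this key is E.
A fourth above D in this key is G.
A sixth above D in this key is B.
Together with the bass D, this spells E minor seventh in third inversion.

D, E, G, B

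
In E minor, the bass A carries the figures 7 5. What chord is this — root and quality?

A minor seventh

The figures 7 5 indicate a seventh chord in root position.
In root position the bass is the root, so the root is A.
The chord tones are A, C, E, G, giving A minor seventh.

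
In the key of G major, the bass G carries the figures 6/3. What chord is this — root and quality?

The figures 6/3 indicate a triad in first inversion.
In first inversion the root lies a sixth above the bass: a sixth above G in G major is E.
The chord tones are G, B, E, giving E minor.

E minor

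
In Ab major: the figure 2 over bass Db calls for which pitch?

Counting 1 letter step above Db lands on E; in Ab major, that letter is Eb.

Eb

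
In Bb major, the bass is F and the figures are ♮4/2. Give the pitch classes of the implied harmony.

The written figures ♮4/2 are shorthand for 6/4/2: the 6 is implied.
A second above F in this key is G.
A fourth above F in this key is Bb, made natural (B) by the ♮ figure.
A sixth above F in this key is D.
Together with the bass F, this spells G dominant seventh in third inversion.

F, G, B, D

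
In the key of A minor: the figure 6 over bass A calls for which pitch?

F

Counting 5 letter steps above A lands on F; in A minor, that letter is F.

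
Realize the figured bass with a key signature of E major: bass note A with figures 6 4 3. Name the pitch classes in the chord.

A, C#, D#, F#

A third above A in this key is C#.
A fourth above A in this key is D#.
A sixth above A in this key is F#.
Together with the bass A, this spells D# half-diminished seventh in second inversion.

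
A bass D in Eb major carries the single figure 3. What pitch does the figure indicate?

F

Counting 2 letter steps above D lands on F; in Eb major, that letter is F.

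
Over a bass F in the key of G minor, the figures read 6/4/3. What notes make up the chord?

F, A, Bb, D

A third above F in this key is A.
A fourth above F in this key is Bb.
A sixth above F in this key is D.
Together with the bass F, this spells Bb major seventh in second inversion.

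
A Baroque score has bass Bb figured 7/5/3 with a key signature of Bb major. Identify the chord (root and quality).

Bb major seventh

The figures 7/5/3 indicate a seventh chord in root position.
In root position the bass is the root, so the root is Bb.
The chord tones are Bb, D, F, A, giving Bb major seventh.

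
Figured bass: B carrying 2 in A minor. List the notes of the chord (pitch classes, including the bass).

The written figures 2 are shorthand for 6/4/2: the 6/4 are implied.
A second above B in this key is C.
A fourth above B in this key is E.
A sixth above B in this key is G.
Together with the bass B, this spells C major seventh in third inversion.

B, C, E, G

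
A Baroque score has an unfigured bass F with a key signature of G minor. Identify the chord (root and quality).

F major

An unfigured bass indicates a triad in root position.
In root position the bass is the root, so the root is F.
The chord tones are F, A, C, giving F major.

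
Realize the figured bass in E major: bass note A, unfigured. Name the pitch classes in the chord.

An unfigured bass implies 5/3.
A third above A in this key is C#.
A fifth above A in this key is E.
Together with the bass A, this spells A major in root position.

A, C#, E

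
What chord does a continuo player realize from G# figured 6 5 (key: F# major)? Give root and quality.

The figures 6 5 indicate a seventh chord in first inversion.
In first inversion the root lies a sixth above the bass: a sixth above G# in F# major is E#.
The chord tones are G#, B, D#, E#, giving E# half-diminished seventh.

E# half-diminished seventh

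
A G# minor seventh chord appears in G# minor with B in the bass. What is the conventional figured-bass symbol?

B is the third of G# minor seventh, so the chord is in first inversion.
A seventh chord in first inversion is figured 6/5/3, conventionally abbreviated 6/5.

6/5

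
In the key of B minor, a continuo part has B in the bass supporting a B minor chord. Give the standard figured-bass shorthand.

B is the root of B minor, so the chord is in root position.
A triad in root position is figured 5/3, conventionally abbreviated (no figures — root-position triad).

no figures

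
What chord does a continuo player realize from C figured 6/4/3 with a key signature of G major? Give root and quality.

F# half-diminished seventh

The figures 6/4/3 indicate a seventh chord in second inversion.
In second inversion the root lies a fourth above the bass: a fourth above C in G major is F#.
The chord tones are C, E, F#, A, giving F# half-diminished seventh.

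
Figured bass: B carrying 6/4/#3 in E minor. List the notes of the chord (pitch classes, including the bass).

A third above B in this key is D, raised to D# by the sharp.
A fourth above B in this key is E.
A sixth above B in this key is G.
Together with the bass B, this spells E minor-major seventh in second inversion.

B, D#, E, G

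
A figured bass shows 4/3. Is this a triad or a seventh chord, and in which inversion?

4/3 is shorthand for 6/4/3.
Intervals of 6/4/3 above the bass form a seventh chord; the bass is the fifth, so this is second inversion.

seventh chord, second inversion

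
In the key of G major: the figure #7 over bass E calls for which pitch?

D#

Counting 6 letter steps above E lands on D; in G major, that letter is D.
The #7 figure raises it a semitone, giving D#.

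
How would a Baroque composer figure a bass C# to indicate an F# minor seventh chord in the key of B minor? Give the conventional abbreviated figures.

C# is the fifth of F# minor seventh, so the chord is in second inversion.
A seventh chord in second inversion is figured 6/4/3, conventionally abbreviated 4/3.

4/3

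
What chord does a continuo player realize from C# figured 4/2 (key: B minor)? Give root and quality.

The figures 4/2 indicate a seventh chord in third inversion.
In third inversion the root lies a second above the bass: a second above C# in B minor is D.
The chord tones are C#, D, F#, A, giving D major seventh.

D major seventh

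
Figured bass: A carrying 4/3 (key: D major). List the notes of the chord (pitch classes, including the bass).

The written figures 4/3 are shorthand for 6/4/3: the 6 is implied.
A third above A in this key is C#.
A fourth above A in this key is D.
A sixth above A in this key is F#.
Together with the bass A, this spells D major seventh in second inversion.

A, C#, D, F#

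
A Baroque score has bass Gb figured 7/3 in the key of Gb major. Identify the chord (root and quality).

Gb major seventh

The figures 7/3 indicate a seventh chord in root position.
In root position the bass is the root, so the root is Gb.
The chord tones are Gb, Bb, Db, F, giving Gb major seventh.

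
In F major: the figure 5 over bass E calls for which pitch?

Counting 4 letter steps above E lands on B; in F major, that letter is Bb.

Bb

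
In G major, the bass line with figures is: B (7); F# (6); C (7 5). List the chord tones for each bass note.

B, D, F#, A | F#, A, D | C, E, G, B

B (7/5/3): B, D, F#, A.
F# (6/3): F#, A, D.
C (7/5/3): C, E, G, B.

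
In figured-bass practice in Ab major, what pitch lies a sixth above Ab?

Counting 5 letter steps above Ab lands on F; in Ab major, that letter is F.

F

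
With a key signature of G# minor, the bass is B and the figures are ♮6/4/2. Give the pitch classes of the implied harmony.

B, C#, E, G

A second above B in this key is C#.
A fourth above B in this key is E.
A sixth above B in this key is G#, made natural (G) by the ♮ figure.
Together with the bass B, this spells C# half-diminished seventh in third inversion.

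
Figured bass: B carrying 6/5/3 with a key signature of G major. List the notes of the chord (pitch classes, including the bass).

A third above B in this key is D.
A fifth above B in this key is F#.
A sixth above B in this key is G.
Together with the bass B, this spells G major seventh in first inversion.

B, D, F#, G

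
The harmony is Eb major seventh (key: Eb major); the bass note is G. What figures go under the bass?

6/5

G is the third of Eb major seventh, so the chord is in first inversion.
A seventh chord in first inversion is figured 6/5/3, conventionally abbreviated 6/5.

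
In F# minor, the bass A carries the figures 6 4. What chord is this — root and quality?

D major

The figures 6 4 indicate a triad in second inversion.
In second inversion the root lies a fourth above the bass: a fourth above A in F# minor is D.
The chord tones are A, D, F#, giving D major.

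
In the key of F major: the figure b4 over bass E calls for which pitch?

Ab

Counting 3 letter steps above E lands on A; in F major, that letter is A.
The b4 figure lowers it a semitone, giving Ab.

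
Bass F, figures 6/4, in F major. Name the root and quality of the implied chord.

The figures 6/4 indicate a triad in second inversion.
In second inversion the root lies a fourth above the bass: a fourth above F in F major is Bb.
The chord tones are F, Bb, D, giving Bb major.

Bb major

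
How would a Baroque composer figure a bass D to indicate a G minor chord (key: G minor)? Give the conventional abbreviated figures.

6/4

D is the fifth of G minor, so the chord is in second inversion.
A triad in second inversion is figured 6/4, conventionally abbreviated 6/4.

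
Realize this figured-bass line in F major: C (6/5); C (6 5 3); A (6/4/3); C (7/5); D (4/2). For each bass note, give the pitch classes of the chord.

C (6/5/3): C, E, G, A.
C (6/5/3): C, E, G, A.
A (6/4/3): A, C, D, F.
C (7/5/3): C, E, G, Bb.
D (6/4/2): D, E, G, Bb.

C, E, G, A | C, E, G, A | A, C, D, F | C, E, G, Bb | D, E, G, Bb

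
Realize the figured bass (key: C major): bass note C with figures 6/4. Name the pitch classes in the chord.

A fourth above C in this key is F.
A sixth above C in this key is A.
Together with the bass C, this spells F major in second inversion.

C, F, A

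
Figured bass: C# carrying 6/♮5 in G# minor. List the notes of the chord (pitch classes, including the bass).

The written figures 6/♮5 are shorthand for 6/5/3: the 3 is implied.
A third above C# in this key is E.
A fifth above C# in this key is G#, made natural (G) by the ♮ figure.
A sixth above C# in this key is A#.
Together with the bass C#, this spells A# diminished seventh in first inversion.

C#, E, G, A#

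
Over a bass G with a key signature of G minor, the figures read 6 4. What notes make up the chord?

G, C, Eb

A fourth above G in this key is C.
A sixth above G in this key is Eb.
Together with the bass G, this spells C minor in second inversion.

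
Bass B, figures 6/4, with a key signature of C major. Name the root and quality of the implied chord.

The figures 6/4 indicate a triad in second inversion.
In second inversion the root lies a fourth above the bass: a fourth above B in C major is E.
The chord tones are B, E, G, giving E minor.

E minor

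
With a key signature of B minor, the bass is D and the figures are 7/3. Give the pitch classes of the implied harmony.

D, F#, A, C#

The written figures 7/3 are shorthand for 7/5/3: the 5 is implied.
A third above D in this key is F#.
A fifth above D in this key is A.
A seventh above D in this key is C#.
Together with the bass D, this spells D major seventh in root position.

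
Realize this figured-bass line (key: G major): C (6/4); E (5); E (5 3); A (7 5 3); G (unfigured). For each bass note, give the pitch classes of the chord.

C, F#, A | E, G, B | E, G, B | A, C, E, G | G, B, D

C (6/4): C, F#, A.
E (5/3): E, G, B.
E (5/3): E, G, B.
A (7/5/3): A, C, E, G.
G (5/3): G, B, D.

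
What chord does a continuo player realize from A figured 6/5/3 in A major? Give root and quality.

F# minor seventh

The figures 6/5/3 indicate a seventh chord in first inversion.
In first inversion the root lies a sixth above the bass: a sixth above A in A major is F#.
The chord tones are A, C#, E, F#, giving F# minor seventh.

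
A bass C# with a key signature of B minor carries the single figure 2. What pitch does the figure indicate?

Counting 1 letter step above C# lands on D; in B minor, that letter is D.

D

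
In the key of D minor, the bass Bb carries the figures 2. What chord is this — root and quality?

The figures 2 indicate a seventh chord in third inversion.
In third inversion the root lies a second above the bass: a second above Bb in D minor is C.
The chord tones are Bb, C, E, G, giving C dominant seventh.

C dominant seventh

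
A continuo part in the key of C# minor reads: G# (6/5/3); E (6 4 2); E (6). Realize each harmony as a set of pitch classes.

G#, B, D#, E | E, F#, A, C# | E, G#, C#

G# (6/5/3): G#, B, D#, E.
E (6/4/2): E, F#, A, C#.
E (6/3): E, G#, C#.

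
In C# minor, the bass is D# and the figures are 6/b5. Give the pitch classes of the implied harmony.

The written figures 6/b5 are shorthand for 6/5/3: the 3 is implied.
A third above D# in this key is F#.
A fifth above D# in this key is A, lowered to Ab by the flat.
A sixth above D# in this key is B.

D#, F#, Ab, B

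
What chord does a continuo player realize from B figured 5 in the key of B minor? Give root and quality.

B minor

The figures 5 indicate a triad in root position.
In root position the bass is the root, so the root is B.
The chord tones are B, D, F#, giving B minor.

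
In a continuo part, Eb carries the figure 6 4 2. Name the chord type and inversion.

seventh chord, third inversion

Intervals of 6/4/2 above the bass form a seventh chord; the bass is the seventh, so this is third inversion.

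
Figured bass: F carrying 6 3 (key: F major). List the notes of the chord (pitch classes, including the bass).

F, A, D

A third above F in this key is A.
A sixth above F in this key is D.
Together with the bass F, this spells D minor in first inversion.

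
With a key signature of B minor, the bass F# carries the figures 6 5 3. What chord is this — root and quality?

D major seventh

The figures 6 5 3 indicate a seventh chord in first inversion.
In first inversion the root lies a sixth above the bass: a sixth above F# in B minor is D.
The chord tones are F#, A, C#, D, giving D major seventh.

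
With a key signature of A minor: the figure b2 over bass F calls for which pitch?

Gb

Counting 1 letter step above F lands on G; in A minor, that letter is G.
The b2 figure lowers it a semitone, giving Gb.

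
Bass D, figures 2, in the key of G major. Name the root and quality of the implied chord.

E minor seventh

The figures 2 indicate a seventh chord in third inversion.
In third inversion the root lies a second above the bass: a second above D in G major is E.
The chord tones are D, E, G, B, giving E minor seventh.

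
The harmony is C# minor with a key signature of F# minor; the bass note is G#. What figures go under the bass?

6/4

G# is the fifth of C# minor, so the chord is in second inversion.
A triad in second inversion is figured 6/4, conventionally abbreviated 6/4.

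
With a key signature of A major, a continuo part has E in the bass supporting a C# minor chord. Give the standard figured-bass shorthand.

6

E is the third of C# minor, so the chord is in first inversion.
A triad in first inversion is figured 6/3, conventionally abbreviated 6.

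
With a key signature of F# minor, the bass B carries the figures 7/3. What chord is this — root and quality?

B minor seventh

The figures 7/3 indicate a seventh chord in root position.
In root position the bass is the root, so the root is B.
The chord tones are B, D, F#, A, giving B minor seventh.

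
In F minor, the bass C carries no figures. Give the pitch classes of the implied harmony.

C, Eb, G

An unfigured bass implies 5/3.
A third above C in this key is Eb.
A fifth above C in this key is G.
Together with the bass C, this spells C minor in root position.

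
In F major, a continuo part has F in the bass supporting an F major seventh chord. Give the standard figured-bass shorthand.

F is the root of F major seventh, so the chord is in root position.
A seventh chord in root position is figured 7/5/3, conventionally abbreviated 7.

7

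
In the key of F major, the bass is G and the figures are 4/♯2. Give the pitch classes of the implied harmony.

The written figures 4/♯2 are shorthand for 6/4/2: the 6 is implied.
A second above G in this key is A, raised to A# by the sharp.
A fourth above G in this key is C.
A sixth above G in this key is E.

G, A#, C, E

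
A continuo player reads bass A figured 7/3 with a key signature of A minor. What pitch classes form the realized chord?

The written figures 7/3 are shorthand for 7/5/3: the 5 is implied.
A third above A in this key is C.
A fifth above A in this key is E.
A seventh above A in this key is G.
Together with the bass A, this spells A minor seventh in root position.

A, C, E, G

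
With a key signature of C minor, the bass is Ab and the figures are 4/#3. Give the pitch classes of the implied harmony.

Ab, C#, D, F

The written figures 4/#3 are shorthand for 6/4/3: the 6 is implied.
A third above Ab in this key is C, raised to C# by the sharp.
A fourth above Ab in this key is D.
A sixth above Ab in this key is F.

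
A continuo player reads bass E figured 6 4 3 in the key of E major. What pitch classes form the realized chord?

A third above E in this key is G#.
A fourth above E in this key is A.
A sixth above E in this key is C#.
Together with the bass E, this spells A major seventh in second inversion.

E, G#, A, C#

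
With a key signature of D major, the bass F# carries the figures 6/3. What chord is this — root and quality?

D major

The figures 6/3 indicate a triad in first inversion.
In first inversion the root lies a sixth above the bass: a sixth above F# in D major is D.
The chord tones are F#, A, D, giving D major.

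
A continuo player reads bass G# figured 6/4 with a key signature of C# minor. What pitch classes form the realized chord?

G#, C#, E

A fourth above G# in this key is C#.
A sixth above G# in this key is E.
Together with the bass G#, this spells C# minor in second inversion.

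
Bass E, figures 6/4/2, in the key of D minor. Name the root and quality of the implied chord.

The figures 6/4/2 indicate a seventh chord in third inversion.
In third inversion the root lies a second above the bass: a second above E in D minor is F.
The chord tones are E, F, A, C, giving F major seventh.

F major seventh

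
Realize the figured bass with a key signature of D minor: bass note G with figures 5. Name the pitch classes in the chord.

The written figures 5 are shorthand for 5/3: the 3 is implied.
A third above G in this key is Bb.
A fifth above G in this key is D.
Together with the bass G, this spells G minor in root position.

G, Bb, D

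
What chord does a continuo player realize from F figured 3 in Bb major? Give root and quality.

The figures 3 indicate a triad in root position.
In root position the bass is the root, so the root is F.
The chord tones are F, A, C, giving F major.

F major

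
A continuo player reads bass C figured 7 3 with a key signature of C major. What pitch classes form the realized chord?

The written figures 7 3 are shorthand for 7/5/3: the 5 is implied.
A third above C in this key is E.
A fifth above C in this key is G.
A seventh above C in this key is B.
Together with the bass C, this spells C major seventh in root position.

C, E, G, B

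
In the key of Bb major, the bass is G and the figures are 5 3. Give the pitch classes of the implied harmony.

G, Bb, D

A third above G in this key is Bb.
A fifth above G in this key is D.
Together with the bass G, this spells G minor in root position.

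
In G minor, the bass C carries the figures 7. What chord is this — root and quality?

The figures 7 indicate a seventh chord in root position.
In root position the bass is the root, so the root is C.
The chord tones are C, Eb, G, Bb, giving C minor seventh.

C minor seventh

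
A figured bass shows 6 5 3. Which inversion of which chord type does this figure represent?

seventh chord, first inversion

Intervals of 6/5/3 above the bass form a seventh chord; the bass is the third, so this is first inversion.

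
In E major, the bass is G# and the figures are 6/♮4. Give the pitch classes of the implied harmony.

G#, C, E

A fourth above G# in this key is C#, made natural (C) by the ♮ figure.
A sixth above G# in this key is E.
Together with the bass G#, this spells C augmented in second inversion.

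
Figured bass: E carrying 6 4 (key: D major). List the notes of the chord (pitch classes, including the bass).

A fourth above E in this key is A.
A sixth above E in this key is C#.
Together with the bass E, this spells A major in second inversion.

E, A, C#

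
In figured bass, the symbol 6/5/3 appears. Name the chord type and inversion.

Intervals of 6/5/3 above the bass form a seventh chord; the bass is the third, so this is first inversion.

seventh chord, first inversion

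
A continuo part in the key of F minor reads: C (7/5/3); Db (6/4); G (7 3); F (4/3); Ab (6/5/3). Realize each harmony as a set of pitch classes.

C (7/5/3): C, Eb, G, Bb.
Db (6/4): Db, G, Bb.
G (7/5/3): G, Bb, Db, F.
F (6/4/3): F, Ab, Bb, Db.
Ab (6/5/3): Ab, C, Eb, F.

C, Eb, G, Bb | Db, G, Bb | G, Bb, Db, F | F, Ab, Bb, Db | Ab, C, Eb, F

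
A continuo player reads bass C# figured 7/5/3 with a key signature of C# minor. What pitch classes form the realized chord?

C#, E, G#, B

A third above C# in this key is E.
A fifth above C# in this key is G#.
A seventh above C# in this key is B.
Together with the bass C#, this spells C# minor seventh in root position.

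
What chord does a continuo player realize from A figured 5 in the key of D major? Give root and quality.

A major

The figures 5 indicate a triad in root position.
In root position the bass is the root, so the root is A.
The chord tones are A, C#, E, giving A major.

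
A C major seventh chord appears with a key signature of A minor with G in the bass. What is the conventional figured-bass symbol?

G is the fifth of C major seventh, so the chord is in second inversion.
A seventh chord in second inversion is figured 6/4/3, conventionally abbreviated 4/3.

4/3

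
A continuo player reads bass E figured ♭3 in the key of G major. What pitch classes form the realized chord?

The written figures ♭3 are shorthand for 5/3: the 5 is implied.
A third above E in this key is G, lowered to Gb by the flat.
A fifth above E in this key is B.

E, Gb, B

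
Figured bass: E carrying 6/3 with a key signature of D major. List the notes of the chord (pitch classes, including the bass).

A third above E in this key is G.
A sixth above E in this key is C#.
Together with the bass E, this spells C# diminished in first inversion.

E, G, C#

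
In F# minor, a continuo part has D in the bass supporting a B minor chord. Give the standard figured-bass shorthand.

6

D is the third of B minor, so the chord is in first inversion.
A triad in first inversion is figured 6/3, conventionally abbreviated 6.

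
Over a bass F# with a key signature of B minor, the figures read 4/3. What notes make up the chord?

F#, A, B, D

The written figures 4/3 are shorthand for 6/4/3: the 6 is implied.
A third above F# in this key is A.
A fourth above F# in this key is B.
A sixth above F# in this key is D.
Together with the bass F#, this spells B minor seventh in second inversion.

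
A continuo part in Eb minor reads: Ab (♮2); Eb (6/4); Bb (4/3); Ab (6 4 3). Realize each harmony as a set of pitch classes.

Ab (6/4/♮2): Ab, B, Db, F.
Eb (6/4): Eb, Ab, Cb.
Bb (6/4/3): Bb, Db, Eb, Gb.
Ab (6/4/3): Ab, Cb, Db, F.

Ab, B, Db, F | Eb, Ab, Cb | Bb, Db, Eb, Gb | Ab, Cb, Db, F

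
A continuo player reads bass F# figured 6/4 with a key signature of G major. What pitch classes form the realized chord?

A fourth above F# in this key is B.
A sixth above F# in this key is D.
Together with the bass F#, this spells B minor in second inversion.

F#, B, D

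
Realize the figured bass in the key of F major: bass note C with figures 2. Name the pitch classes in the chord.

The written figures 2 are shorthand for 6/4/2: the 6/4 are implied.
A second above C in this key is D.
A fourth above C in this key is F.
A sixth above C in this key is A.
Together with the bass C, this spells D minor seventh in third inversion.

C, D, F, A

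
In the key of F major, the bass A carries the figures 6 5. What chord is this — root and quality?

The figures 6 5 indicate a seventh chord in first inversion.
In first inversion the root lies a sixth above the bass: a sixth above A in F major is F.
The chord tones are A, C, E, F, giving F major seventh.

F major seventh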